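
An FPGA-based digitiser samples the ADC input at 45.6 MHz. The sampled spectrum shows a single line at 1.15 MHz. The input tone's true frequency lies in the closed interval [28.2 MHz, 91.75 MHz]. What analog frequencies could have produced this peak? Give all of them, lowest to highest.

44.45 MHz, 46.75 MHz, 90.05 MHz

Frequencies that alias to 1.15 MHz are k·fs ± 1.15 MHz for integer k ≥ 0.
k=0: 1.15 MHz.
k=1: 44.45 MHz, 46.75 MHz.
k=2: 90.05 MHz, 92.35 MHz.
k=3: 135.65 MHz, 137.95 MHz.
Within [28.2 MHz, 91.75 MHz]: 44.45 MHz, 46.75 MHz, 90.05 MHz.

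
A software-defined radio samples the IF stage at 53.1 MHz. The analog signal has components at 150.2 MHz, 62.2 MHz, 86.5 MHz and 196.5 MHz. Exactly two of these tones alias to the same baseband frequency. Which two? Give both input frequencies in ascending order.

fs/2 = 26.55 MHz.
150.2 MHz mod fs = 44 MHz.
44 MHz > fs/2 = 26.55 MHz, folds to fs − 44 MHz = 9.1 MHz.
62.2 MHz mod fs = 9.1 MHz.
9.1 MHz ≤ fs/2 = 26.55 MHz, appears at 9.1 MHz.
86.5 MHz mod fs = 33.4 MHz.
33.4 MHz > fs/2 = 26.55 MHz, folds to fs − 33.4 MHz = 19.7 MHz.
196.5 MHz mod fs = 37.2 MHz.
37.2 MHz > fs/2 = 26.55 MHz, folds to fs − 37.2 MHz = 15.9 MHz.
62.2 MHz and 150.2 MHz both map to 9.1 MHz.

62.2 MHz, 150.2 MHz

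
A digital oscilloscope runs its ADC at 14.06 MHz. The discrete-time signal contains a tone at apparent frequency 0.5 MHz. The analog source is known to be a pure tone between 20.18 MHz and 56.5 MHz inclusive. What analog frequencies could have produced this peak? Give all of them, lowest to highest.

Frequencies that alias to 0.5 MHz are k·fs ± 0.5 MHz for integer k ≥ 0.
k=0: 0.5 MHz.
k=1: 13.56 MHz, 14.56 MHz.
k=2: 27.62 MHz, 28.62 MHz.
k=3: 41.68 MHz, 42.68 MHz.
k=4: 55.74 MHz, 56.74 MHz.
k=5: 69.8 MHz, 70.8 MHz.
Within [20.18 MHz, 56.5 MHz]: 27.62 MHz, 28.62 MHz, 41.68 MHz, 42.68 MHz, 55.74 MHz.

27.62 MHz, 28.62 MHz, 41.68 MHz, 42.68 MHz, 55.74 MHz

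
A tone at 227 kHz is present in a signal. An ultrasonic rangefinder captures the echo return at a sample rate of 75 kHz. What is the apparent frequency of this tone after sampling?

2 kHz

227 kHz mod fs = 2 kHz.
2 kHz ≤ fs/2 = 37.5 kHz, appears at 2 kHz.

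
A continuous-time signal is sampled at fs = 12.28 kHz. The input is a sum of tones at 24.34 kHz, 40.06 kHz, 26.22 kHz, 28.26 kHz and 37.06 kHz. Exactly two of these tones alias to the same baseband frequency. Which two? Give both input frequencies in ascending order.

fs/2 = 6.14 kHz.
24.34 kHz mod fs = 12.06 kHz.
12.06 kHz > fs/2 = 6.14 kHz, folds to fs − 12.06 kHz = 0.22 kHz.
40.06 kHz mod fs = 3.22 kHz.
3.22 kHz ≤ fs/2 = 6.14 kHz, appears at 3.22 kHz.
26.22 kHz mod fs = 1.66 kHz.
1.66 kHz ≤ fs/2 = 6.14 kHz, appears at 1.66 kHz.
28.26 kHz mod fs = 3.7 kHz.
3.7 kHz ≤ fs/2 = 6.14 kHz, appears at 3.7 kHz.
37.06 kHz mod fs = 0.22 kHz.
0.22 kHz ≤ fs/2 = 6.14 kHz, appears at 0.22 kHz.
24.34 kHz and 37.06 kHz both map to 0.22 kHz.

24.34 kHz, 37.06 kHz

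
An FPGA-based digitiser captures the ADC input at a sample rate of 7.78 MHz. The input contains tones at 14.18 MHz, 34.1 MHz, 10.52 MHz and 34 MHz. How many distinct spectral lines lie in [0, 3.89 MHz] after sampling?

fs/2 = 3.89 MHz.
14.18 MHz mod fs = 6.4 MHz.
6.4 MHz > fs/2 = 3.89 MHz, folds to fs − 6.4 MHz = 1.38 MHz.
34.1 MHz mod fs = 2.98 MHz.
2.98 MHz ≤ fs/2 = 3.89 MHz, appears at 2.98 MHz.
10.52 MHz mod fs = 2.74 MHz.
2.74 MHz ≤ fs/2 = 3.89 MHz, appears at 2.74 MHz.
34 MHz mod fs = 2.88 MHz.
2.88 MHz ≤ fs/2 = 3.89 MHz, appears at 2.88 MHz.
Distinct values: {1.38 MHz, 2.74 MHz, 2.88 MHz, 2.98 MHz} → 4.

4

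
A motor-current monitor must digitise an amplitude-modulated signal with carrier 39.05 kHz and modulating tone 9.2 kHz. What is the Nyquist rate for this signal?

96.5 kHz

AM sidebands sit at fc ± fm = 29.85 kHz and 48.25 kHz.
Highest-frequency component: 48.25 kHz.
Nyquist rate = 2 × 48.25 kHz = 96.5 kHz.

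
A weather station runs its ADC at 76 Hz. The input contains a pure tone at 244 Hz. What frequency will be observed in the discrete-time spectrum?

16 Hz

244 Hz mod fs = 16 Hz.
16 Hz ≤ fs/2 = 38 Hz, appears at 16 Hz.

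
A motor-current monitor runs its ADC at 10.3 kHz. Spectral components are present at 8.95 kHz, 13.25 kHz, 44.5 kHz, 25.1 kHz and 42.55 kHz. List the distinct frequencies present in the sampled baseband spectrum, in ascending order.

1.35 kHz, 2.95 kHz, 3.3 kHz, 4.5 kHz

fs/2 = 5.15 kHz.
8.95 kHz > fs/2 = 5.15 kHz, folds to fs − 8.95 kHz = 1.35 kHz.
13.25 kHz mod fs = 2.95 kHz.
2.95 kHz ≤ fs/2 = 5.15 kHz, appears at 2.95 kHz.
44.5 kHz mod fs = 3.3 kHz.
3.3 kHz ≤ fs/2 = 5.15 kHz, appears at 3.3 kHz.
25.1 kHz mod fs = 4.5 kHz.
4.5 kHz ≤ fs/2 = 5.15 kHz, appears at 4.5 kHz.
42.55 kHz mod fs = 1.35 kHz.
1.35 kHz ≤ fs/2 = 5.15 kHz, appears at 1.35 kHz.
Distinct values: {1.35 kHz, 2.95 kHz, 3.3 kHz, 4.5 kHz}.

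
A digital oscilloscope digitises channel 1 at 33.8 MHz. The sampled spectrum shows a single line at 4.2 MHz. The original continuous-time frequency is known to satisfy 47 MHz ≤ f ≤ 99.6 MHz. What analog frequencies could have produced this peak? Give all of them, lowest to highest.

Frequencies that alias to 4.2 MHz are k·fs ± 4.2 MHz for integer k ≥ 0.
k=0: 4.2 MHz.
k=1: 29.6 MHz, 38 MHz.
k=2: 63.4 MHz, 71.8 MHz.
k=3: 97.2 MHz, 105.6 MHz.
k=4: 131 MHz, 139.4 MHz.
Within [47 MHz, 99.6 MHz]: 63.4 MHz, 71.8 MHz, 97.2 MHz.

63.4 MHz, 71.8 MHz, 97.2 MHz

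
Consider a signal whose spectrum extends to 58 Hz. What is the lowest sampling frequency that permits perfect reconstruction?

116 Hz

Nyquist rate = 2 × 58 Hz = 116 Hz.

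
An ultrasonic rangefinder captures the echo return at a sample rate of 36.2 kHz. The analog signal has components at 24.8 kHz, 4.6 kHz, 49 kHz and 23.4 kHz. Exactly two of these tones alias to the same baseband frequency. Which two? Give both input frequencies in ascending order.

fs/2 = 18.1 kHz.
24.8 kHz > fs/2 = 18.1 kHz, folds to fs − 24.8 kHz = 11.4 kHz.
4.6 kHz ≤ fs/2 = 18.1 kHz, passes unchanged.
49 kHz mod fs = 12.8 kHz.
12.8 kHz ≤ fs/2 = 18.1 kHz, appears at 12.8 kHz.
23.4 kHz > fs/2 = 18.1 kHz, folds to fs − 23.4 kHz = 12.8 kHz.
23.4 kHz and 49 kHz both map to 12.8 kHz.

23.4 kHz, 49 kHz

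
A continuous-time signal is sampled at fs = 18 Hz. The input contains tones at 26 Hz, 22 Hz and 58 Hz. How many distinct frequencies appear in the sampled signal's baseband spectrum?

fs/2 = 9 Hz.
26 Hz mod fs = 8 Hz.
8 Hz ≤ fs/2 = 9 Hz, appears at 8 Hz.
22 Hz mod fs = 4 Hz.
4 Hz ≤ fs/2 = 9 Hz, appears at 4 Hz.
58 Hz mod fs = 4 Hz.
4 Hz ≤ fs/2 = 9 Hz, appears at 4 Hz.
Distinct values: {4 Hz, 8 Hz} → 2.

2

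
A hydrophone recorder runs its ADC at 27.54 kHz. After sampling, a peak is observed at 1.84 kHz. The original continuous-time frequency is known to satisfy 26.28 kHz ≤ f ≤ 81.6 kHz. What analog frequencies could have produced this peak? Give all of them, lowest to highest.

Frequencies that alias to 1.84 kHz are k·fs ± 1.84 kHz for integer k ≥ 0.
k=0: 1.84 kHz.
k=1: 25.7 kHz, 29.38 kHz.
k=2: 53.24 kHz, 56.92 kHz.
k=3: 80.78 kHz, 84.46 kHz.
k=4: 108.32 kHz, 112 kHz.
Within [26.28 kHz, 81.6 kHz]: 29.38 kHz, 53.24 kHz, 56.92 kHz, 80.78 kHz.

29.38 kHz, 53.24 kHz, 56.92 kHz, 80.78 kHz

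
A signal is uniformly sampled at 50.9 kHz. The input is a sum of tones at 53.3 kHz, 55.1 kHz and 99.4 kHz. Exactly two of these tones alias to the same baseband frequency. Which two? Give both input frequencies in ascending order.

53.3 kHz, 99.4 kHz

fs/2 = 25.45 kHz.
53.3 kHz mod fs = 2.4 kHz.
2.4 kHz ≤ fs/2 = 25.45 kHz, appears at 2.4 kHz.
55.1 kHz mod fs = 4.2 kHz.
4.2 kHz ≤ fs/2 = 25.45 kHz, appears at 4.2 kHz.
99.4 kHz mod fs = 48.5 kHz.
48.5 kHz > fs/2 = 25.45 kHz, folds to fs − 48.5 kHz = 2.4 kHz.
53.3 kHz and 99.4 kHz both map to 2.4 kHz.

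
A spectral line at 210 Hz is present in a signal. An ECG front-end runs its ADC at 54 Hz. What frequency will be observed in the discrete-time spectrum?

210 Hz mod fs = 48 Hz.
48 Hz > fs/2 = 27 Hz, folds to fs − 48 Hz = 6 Hz.

6 Hz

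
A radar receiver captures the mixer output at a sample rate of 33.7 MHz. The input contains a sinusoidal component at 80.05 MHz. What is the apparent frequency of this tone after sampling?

12.65 MHz

80.05 MHz mod fs = 12.65 MHz.
12.65 MHz ≤ fs/2 = 16.85 MHz, appears at 12.65 MHz.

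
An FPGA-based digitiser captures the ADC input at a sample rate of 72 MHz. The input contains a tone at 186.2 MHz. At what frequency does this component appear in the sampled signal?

29.8 MHz

186.2 MHz mod fs = 42.2 MHz.
42.2 MHz > fs/2 = 36 MHz, folds to fs − 42.2 MHz = 29.8 MHz.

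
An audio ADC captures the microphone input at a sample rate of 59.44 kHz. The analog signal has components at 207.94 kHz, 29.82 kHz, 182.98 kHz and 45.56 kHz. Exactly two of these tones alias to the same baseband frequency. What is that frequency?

fs/2 = 29.72 kHz.
207.94 kHz mod fs = 29.62 kHz.
29.62 kHz ≤ fs/2 = 29.72 kHz, appears at 29.62 kHz.
29.82 kHz > fs/2 = 29.72 kHz, folds to fs − 29.82 kHz = 29.62 kHz.
182.98 kHz mod fs = 4.66 kHz.
4.66 kHz ≤ fs/2 = 29.72 kHz, appears at 4.66 kHz.
45.56 kHz > fs/2 = 29.72 kHz, folds to fs − 45.56 kHz = 13.88 kHz.
29.82 kHz and 207.94 kHz both map to 29.62 kHz.

29.62 kHz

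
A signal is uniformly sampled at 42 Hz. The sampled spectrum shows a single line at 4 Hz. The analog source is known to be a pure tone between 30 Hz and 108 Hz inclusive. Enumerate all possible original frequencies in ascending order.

38 Hz, 46 Hz, 80 Hz, 88 Hz

Frequencies that alias to 4 Hz are k·fs ± 4 Hz for integer k ≥ 0.
k=0: 4 Hz.
k=1: 38 Hz, 46 Hz.
k=2: 80 Hz, 88 Hz.
k=3: 122 Hz, 130 Hz.
Within [30 Hz, 108 Hz]: 38 Hz, 46 Hz, 80 Hz, 88 Hz.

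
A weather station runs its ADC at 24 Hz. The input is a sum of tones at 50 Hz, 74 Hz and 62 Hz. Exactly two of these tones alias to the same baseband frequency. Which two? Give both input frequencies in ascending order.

50 Hz, 74 Hz

fs/2 = 12 Hz.
50 Hz mod fs = 2 Hz.
2 Hz ≤ fs/2 = 12 Hz, appears at 2 Hz.
74 Hz mod fs = 2 Hz.
2 Hz ≤ fs/2 = 12 Hz, appears at 2 Hz.
62 Hz mod fs = 14 Hz.
14 Hz > fs/2 = 12 Hz, folds to fs − 14 Hz = 10 Hz.
50 Hz and 74 Hz both map to 2 Hz.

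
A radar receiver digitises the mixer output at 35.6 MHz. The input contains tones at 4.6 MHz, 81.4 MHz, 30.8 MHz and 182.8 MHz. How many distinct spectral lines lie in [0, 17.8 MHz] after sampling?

fs/2 = 17.8 MHz.
4.6 MHz ≤ fs/2 = 17.8 MHz, passes unchanged.
81.4 MHz mod fs = 10.2 MHz.
10.2 MHz ≤ fs/2 = 17.8 MHz, appears at 10.2 MHz.
30.8 MHz > fs/2 = 17.8 MHz, folds to fs − 30.8 MHz = 4.8 MHz.
182.8 MHz mod fs = 4.8 MHz.
4.8 MHz ≤ fs/2 = 17.8 MHz, appears at 4.8 MHz.
Distinct values: {4.6 MHz, 4.8 MHz, 10.2 MHz} → 3.

3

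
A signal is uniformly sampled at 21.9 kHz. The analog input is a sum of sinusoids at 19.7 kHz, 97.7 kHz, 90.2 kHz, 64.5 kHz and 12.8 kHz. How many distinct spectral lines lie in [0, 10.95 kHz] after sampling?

5

fs/2 = 10.95 kHz.
19.7 kHz > fs/2 = 10.95 kHz, folds to fs − 19.7 kHz = 2.2 kHz.
97.7 kHz mod fs = 10.1 kHz.
10.1 kHz ≤ fs/2 = 10.95 kHz, appears at 10.1 kHz.
90.2 kHz mod fs = 2.6 kHz.
2.6 kHz ≤ fs/2 = 10.95 kHz, appears at 2.6 kHz.
64.5 kHz mod fs = 20.7 kHz.
20.7 kHz > fs/2 = 10.95 kHz, folds to fs − 20.7 kHz = 1.2 kHz.
12.8 kHz > fs/2 = 10.95 kHz, folds to fs − 12.8 kHz = 9.1 kHz.
Distinct values: {1.2 kHz, 2.2 kHz, 2.6 kHz, 9.1 kHz, 10.1 kHz} → 5.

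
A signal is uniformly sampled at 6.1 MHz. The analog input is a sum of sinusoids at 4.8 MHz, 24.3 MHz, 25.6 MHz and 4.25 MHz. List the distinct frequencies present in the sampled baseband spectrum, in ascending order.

fs/2 = 3.05 MHz.
4.8 MHz > fs/2 = 3.05 MHz, folds to fs − 4.8 MHz = 1.3 MHz.
24.3 MHz mod fs = 6 MHz.
6 MHz > fs/2 = 3.05 MHz, folds to fs − 6 MHz = 0.1 MHz.
25.6 MHz mod fs = 1.2 MHz.
1.2 MHz ≤ fs/2 = 3.05 MHz, appears at 1.2 MHz.
4.25 MHz > fs/2 = 3.05 MHz, folds to fs − 4.25 MHz = 1.85 MHz.
Distinct values: {0.1 MHz, 1.2 MHz, 1.3 MHz, 1.85 MHz}.

0.1 MHz, 1.2 MHz, 1.3 MHz, 1.85 MHz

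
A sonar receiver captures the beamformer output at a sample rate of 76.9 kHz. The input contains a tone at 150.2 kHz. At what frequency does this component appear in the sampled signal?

3.6 kHz

150.2 kHz mod fs = 73.3 kHz.
73.3 kHz > fs/2 = 38.45 kHz, folds to fs − 73.3 kHz = 3.6 kHz.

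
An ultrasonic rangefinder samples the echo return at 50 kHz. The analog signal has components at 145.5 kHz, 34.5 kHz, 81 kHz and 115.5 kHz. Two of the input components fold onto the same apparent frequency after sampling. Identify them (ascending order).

34.5 kHz, 115.5 kHz

fs/2 = 25 kHz.
145.5 kHz mod fs = 45.5 kHz.
45.5 kHz > fs/2 = 25 kHz, folds to fs − 45.5 kHz = 4.5 kHz.
34.5 kHz > fs/2 = 25 kHz, folds to fs − 34.5 kHz = 15.5 kHz.
81 kHz mod fs = 31 kHz.
31 kHz > fs/2 = 25 kHz, folds to fs − 31 kHz = 19 kHz.
115.5 kHz mod fs = 15.5 kHz.
15.5 kHz ≤ fs/2 = 25 kHz, appears at 15.5 kHz.
34.5 kHz and 115.5 kHz both map to 15.5 kHz.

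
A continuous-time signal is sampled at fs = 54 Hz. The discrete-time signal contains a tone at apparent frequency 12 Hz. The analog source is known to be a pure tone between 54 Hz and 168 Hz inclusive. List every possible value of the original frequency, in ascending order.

66 Hz, 96 Hz, 120 Hz, 150 Hz

Frequencies that alias to 12 Hz are k·fs ± 12 Hz for integer k ≥ 0.
k=0: 12 Hz.
k=1: 42 Hz, 66 Hz.
k=2: 96 Hz, 120 Hz.
k=3: 150 Hz, 174 Hz.
k=4: 204 Hz, 228 Hz.
Within [54 Hz, 168 Hz]: 66 Hz, 96 Hz, 120 Hz, 150 Hz.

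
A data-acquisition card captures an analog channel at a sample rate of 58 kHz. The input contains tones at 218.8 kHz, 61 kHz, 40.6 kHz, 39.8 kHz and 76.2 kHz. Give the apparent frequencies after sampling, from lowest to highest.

3 kHz, 13.2 kHz, 17.4 kHz, 18.2 kHz

fs/2 = 29 kHz.
218.8 kHz mod fs = 44.8 kHz.
44.8 kHz > fs/2 = 29 kHz, folds to fs − 44.8 kHz = 13.2 kHz.
61 kHz mod fs = 3 kHz.
3 kHz ≤ fs/2 = 29 kHz, appears at 3 kHz.
40.6 kHz > fs/2 = 29 kHz, folds to fs − 40.6 kHz = 17.4 kHz.
39.8 kHz > fs/2 = 29 kHz, folds to fs − 39.8 kHz = 18.2 kHz.
76.2 kHz mod fs = 18.2 kHz.
18.2 kHz ≤ fs/2 = 29 kHz, appears at 18.2 kHz.
Distinct values: {3 kHz, 13.2 kHz, 17.4 kHz, 18.2 kHz}.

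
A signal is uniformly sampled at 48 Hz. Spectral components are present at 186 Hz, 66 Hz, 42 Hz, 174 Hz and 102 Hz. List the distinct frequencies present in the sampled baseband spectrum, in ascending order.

6 Hz, 18 Hz

fs/2 = 24 Hz.
186 Hz mod fs = 42 Hz.
42 Hz > fs/2 = 24 Hz, folds to fs − 42 Hz = 6 Hz.
66 Hz mod fs = 18 Hz.
18 Hz ≤ fs/2 = 24 Hz, appears at 18 Hz.
42 Hz > fs/2 = 24 Hz, folds to fs − 42 Hz = 6 Hz.
174 Hz mod fs = 30 Hz.
30 Hz > fs/2 = 24 Hz, folds to fs − 30 Hz = 18 Hz.
102 Hz mod fs = 6 Hz.
6 Hz ≤ fs/2 = 24 Hz, appears at 6 Hz.
Distinct values: {6 Hz, 18 Hz}.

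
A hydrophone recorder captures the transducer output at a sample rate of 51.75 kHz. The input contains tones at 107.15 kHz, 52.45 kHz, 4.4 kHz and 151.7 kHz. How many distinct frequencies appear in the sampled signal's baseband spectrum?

4

fs/2 = 25.875 kHz.
107.15 kHz mod fs = 3.65 kHz.
3.65 kHz ≤ fs/2 = 25.875 kHz, appears at 3.65 kHz.
52.45 kHz mod fs = 0.7 kHz.
0.7 kHz ≤ fs/2 = 25.875 kHz, appears at 0.7 kHz.
4.4 kHz ≤ fs/2 = 25.875 kHz, passes unchanged.
151.7 kHz mod fs = 48.2 kHz.
48.2 kHz > fs/2 = 25.875 kHz, folds to fs − 48.2 kHz = 3.55 kHz.
Distinct values: {0.7 kHz, 3.55 kHz, 3.65 kHz, 4.4 kHz} → 4.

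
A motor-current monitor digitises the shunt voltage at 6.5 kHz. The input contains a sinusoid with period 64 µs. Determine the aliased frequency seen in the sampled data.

T = 64 µs → f = 1/T = 15.625 kHz.
15.625 kHz mod fs = 2.625 kHz.
2.625 kHz ≤ fs/2 = 3.25 kHz, appears at 2.625 kHz.

2.625 kHz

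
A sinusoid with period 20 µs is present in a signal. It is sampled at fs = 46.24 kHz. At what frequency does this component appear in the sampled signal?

3.76 kHz

T = 20 µs → f = 1/T = 50 kHz.
50 kHz mod fs = 3.76 kHz.
3.76 kHz ≤ fs/2 = 23.12 kHz, appears at 3.76 kHz.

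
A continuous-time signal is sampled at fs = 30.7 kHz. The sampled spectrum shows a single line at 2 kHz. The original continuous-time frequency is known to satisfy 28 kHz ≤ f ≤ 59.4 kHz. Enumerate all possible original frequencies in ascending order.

28.7 kHz, 32.7 kHz, 59.4 kHz

Frequencies that alias to 2 kHz are k·fs ± 2 kHz for integer k ≥ 0.
k=0: 2 kHz.
k=1: 28.7 kHz, 32.7 kHz.
k=2: 59.4 kHz, 63.4 kHz.
k=3: 90.1 kHz, 94.1 kHz.
Within [28 kHz, 59.4 kHz]: 28.7 kHz, 32.7 kHz, 59.4 kHz.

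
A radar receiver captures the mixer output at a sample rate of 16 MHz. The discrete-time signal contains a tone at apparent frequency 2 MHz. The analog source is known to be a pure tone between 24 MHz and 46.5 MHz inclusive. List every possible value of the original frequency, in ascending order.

Frequencies that alias to 2 MHz are k·fs ± 2 MHz for integer k ≥ 0.
k=0: 2 MHz.
k=1: 14 MHz, 18 MHz.
k=2: 30 MHz, 34 MHz.
k=3: 46 MHz, 50 MHz.
k=4: 62 MHz, 66 MHz.
Within [24 MHz, 46.5 MHz]: 30 MHz, 34 MHz, 46 MHz.

30 MHz, 34 MHz, 46 MHz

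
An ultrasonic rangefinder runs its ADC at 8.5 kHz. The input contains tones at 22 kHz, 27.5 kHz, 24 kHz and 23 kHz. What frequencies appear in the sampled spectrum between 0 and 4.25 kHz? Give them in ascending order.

1.5 kHz, 2 kHz, 2.5 kHz, 3.5 kHz

fs/2 = 4.25 kHz.
22 kHz mod fs = 5 kHz.
5 kHz > fs/2 = 4.25 kHz, folds to fs − 5 kHz = 3.5 kHz.
27.5 kHz mod fs = 2 kHz.
2 kHz ≤ fs/2 = 4.25 kHz, appears at 2 kHz.
24 kHz mod fs = 7 kHz.
7 kHz > fs/2 = 4.25 kHz, folds to fs − 7 kHz = 1.5 kHz.
23 kHz mod fs = 6 kHz.
6 kHz > fs/2 = 4.25 kHz, folds to fs − 6 kHz = 2.5 kHz.
Distinct values: {1.5 kHz, 2 kHz, 2.5 kHz, 3.5 kHz}.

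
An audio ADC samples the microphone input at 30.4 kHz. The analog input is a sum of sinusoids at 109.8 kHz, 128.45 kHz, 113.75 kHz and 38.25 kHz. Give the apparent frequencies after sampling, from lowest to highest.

6.85 kHz, 7.85 kHz, 11.8 kHz

fs/2 = 15.2 kHz.
109.8 kHz mod fs = 18.6 kHz.
18.6 kHz > fs/2 = 15.2 kHz, folds to fs − 18.6 kHz = 11.8 kHz.
128.45 kHz mod fs = 6.85 kHz.
6.85 kHz ≤ fs/2 = 15.2 kHz, appears at 6.85 kHz.
113.75 kHz mod fs = 22.55 kHz.
22.55 kHz > fs/2 = 15.2 kHz, folds to fs − 22.55 kHz = 7.85 kHz.
38.25 kHz mod fs = 7.85 kHz.
7.85 kHz ≤ fs/2 = 15.2 kHz, appears at 7.85 kHz.
Distinct values: {6.85 kHz, 7.85 kHz, 11.8 kHz}.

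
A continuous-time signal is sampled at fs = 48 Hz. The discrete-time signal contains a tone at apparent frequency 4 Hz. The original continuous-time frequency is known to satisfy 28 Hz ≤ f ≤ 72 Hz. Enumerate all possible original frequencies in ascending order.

44 Hz, 52 Hz

Frequencies that alias to 4 Hz are k·fs ± 4 Hz for integer k ≥ 0.
k=0: 4 Hz.
k=1: 44 Hz, 52 Hz.
k=2: 92 Hz, 100 Hz.
Within [28 Hz, 72 Hz]: 44 Hz, 52 Hz.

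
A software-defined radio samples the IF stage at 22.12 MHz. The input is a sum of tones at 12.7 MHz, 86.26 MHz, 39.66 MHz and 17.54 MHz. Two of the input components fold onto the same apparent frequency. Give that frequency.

fs/2 = 11.06 MHz.
12.7 MHz > fs/2 = 11.06 MHz, folds to fs − 12.7 MHz = 9.42 MHz.
86.26 MHz mod fs = 19.9 MHz.
19.9 MHz > fs/2 = 11.06 MHz, folds to fs − 19.9 MHz = 2.22 MHz.
39.66 MHz mod fs = 17.54 MHz.
17.54 MHz > fs/2 = 11.06 MHz, folds to fs − 17.54 MHz = 4.58 MHz.
17.54 MHz > fs/2 = 11.06 MHz, folds to fs − 17.54 MHz = 4.58 MHz.
17.54 MHz and 39.66 MHz both map to 4.58 MHz.

4.58 MHz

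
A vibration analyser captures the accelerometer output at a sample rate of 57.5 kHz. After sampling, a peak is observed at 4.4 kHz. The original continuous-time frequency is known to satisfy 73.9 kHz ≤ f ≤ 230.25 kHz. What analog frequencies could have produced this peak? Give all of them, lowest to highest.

Frequencies that alias to 4.4 kHz are k·fs ± 4.4 kHz for integer k ≥ 0.
k=0: 4.4 kHz.
k=1: 53.1 kHz, 61.9 kHz.
k=2: 110.6 kHz, 119.4 kHz.
k=3: 168.1 kHz, 176.9 kHz.
k=4: 225.6 kHz, 234.4 kHz.
k=5: 283.1 kHz, 291.9 kHz.
Within [73.9 kHz, 230.25 kHz]: 110.6 kHz, 119.4 kHz, 168.1 kHz, 176.9 kHz, 225.6 kHz.

110.6 kHz, 119.4 kHz, 168.1 kHz, 176.9 kHz, 225.6 kHz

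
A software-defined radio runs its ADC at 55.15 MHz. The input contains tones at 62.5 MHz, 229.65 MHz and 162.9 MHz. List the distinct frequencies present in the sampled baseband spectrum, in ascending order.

2.55 MHz, 7.35 MHz, 9.05 MHz

fs/2 = 27.575 MHz.
62.5 MHz mod fs = 7.35 MHz.
7.35 MHz ≤ fs/2 = 27.575 MHz, appears at 7.35 MHz.
229.65 MHz mod fs = 9.05 MHz.
9.05 MHz ≤ fs/2 = 27.575 MHz, appears at 9.05 MHz.
162.9 MHz mod fs = 52.6 MHz.
52.6 MHz > fs/2 = 27.575 MHz, folds to fs − 52.6 MHz = 2.55 MHz.
Distinct values: {2.55 MHz, 7.35 MHz, 9.05 MHz}.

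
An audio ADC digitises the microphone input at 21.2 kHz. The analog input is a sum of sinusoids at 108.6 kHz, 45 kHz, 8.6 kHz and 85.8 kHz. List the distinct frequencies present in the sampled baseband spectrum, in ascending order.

fs/2 = 10.6 kHz.
108.6 kHz mod fs = 2.6 kHz.
2.6 kHz ≤ fs/2 = 10.6 kHz, appears at 2.6 kHz.
45 kHz mod fs = 2.6 kHz.
2.6 kHz ≤ fs/2 = 10.6 kHz, appears at 2.6 kHz.
8.6 kHz ≤ fs/2 = 10.6 kHz, passes unchanged.
85.8 kHz mod fs = 1 kHz.
1 kHz ≤ fs/2 = 10.6 kHz, appears at 1 kHz.
Distinct values: {1 kHz, 2.6 kHz, 8.6 kHz}.

1 kHz, 2.6 kHz, 8.6 kHz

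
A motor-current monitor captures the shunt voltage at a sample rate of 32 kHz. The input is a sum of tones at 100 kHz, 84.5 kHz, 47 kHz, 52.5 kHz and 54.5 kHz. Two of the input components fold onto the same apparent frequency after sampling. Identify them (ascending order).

52.5 kHz, 84.5 kHz

fs/2 = 16 kHz.
100 kHz mod fs = 4 kHz.
4 kHz ≤ fs/2 = 16 kHz, appears at 4 kHz.
84.5 kHz mod fs = 20.5 kHz.
20.5 kHz > fs/2 = 16 kHz, folds to fs − 20.5 kHz = 11.5 kHz.
47 kHz mod fs = 15 kHz.
15 kHz ≤ fs/2 = 16 kHz, appears at 15 kHz.
52.5 kHz mod fs = 20.5 kHz.
20.5 kHz > fs/2 = 16 kHz, folds to fs − 20.5 kHz = 11.5 kHz.
54.5 kHz mod fs = 22.5 kHz.
22.5 kHz > fs/2 = 16 kHz, folds to fs − 22.5 kHz = 9.5 kHz.
52.5 kHz and 84.5 kHz both map to 11.5 kHz.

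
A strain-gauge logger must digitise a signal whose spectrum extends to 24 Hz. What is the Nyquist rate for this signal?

Nyquist rate = 2 × 24 Hz = 48 Hz.

48 Hz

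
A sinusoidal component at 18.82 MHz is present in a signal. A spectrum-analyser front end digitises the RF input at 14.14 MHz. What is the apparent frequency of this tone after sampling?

18.82 MHz mod fs = 4.68 MHz.
4.68 MHz ≤ fs/2 = 7.07 MHz, appears at 4.68 MHz.

4.68 MHz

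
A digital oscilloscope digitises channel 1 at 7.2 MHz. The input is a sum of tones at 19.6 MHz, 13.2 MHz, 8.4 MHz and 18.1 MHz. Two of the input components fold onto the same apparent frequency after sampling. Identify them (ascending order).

fs/2 = 3.6 MHz.
19.6 MHz mod fs = 5.2 MHz.
5.2 MHz > fs/2 = 3.6 MHz, folds to fs − 5.2 MHz = 2 MHz.
13.2 MHz mod fs = 6 MHz.
6 MHz > fs/2 = 3.6 MHz, folds to fs − 6 MHz = 1.2 MHz.
8.4 MHz mod fs = 1.2 MHz.
1.2 MHz ≤ fs/2 = 3.6 MHz, appears at 1.2 MHz.
18.1 MHz mod fs = 3.7 MHz.
3.7 MHz > fs/2 = 3.6 MHz, folds to fs − 3.7 MHz = 3.5 MHz.
8.4 MHz and 13.2 MHz both map to 1.2 MHz.

8.4 MHz, 13.2 MHz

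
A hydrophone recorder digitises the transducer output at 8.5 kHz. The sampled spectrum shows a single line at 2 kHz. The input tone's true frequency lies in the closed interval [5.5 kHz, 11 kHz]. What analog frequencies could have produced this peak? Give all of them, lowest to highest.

Frequencies that alias to 2 kHz are k·fs ± 2 kHz for integer k ≥ 0.
k=0: 2 kHz.
k=1: 6.5 kHz, 10.5 kHz.
k=2: 15 kHz, 19 kHz.
Within [5.5 kHz, 11 kHz]: 6.5 kHz, 10.5 kHz.

6.5 kHz, 10.5 kHz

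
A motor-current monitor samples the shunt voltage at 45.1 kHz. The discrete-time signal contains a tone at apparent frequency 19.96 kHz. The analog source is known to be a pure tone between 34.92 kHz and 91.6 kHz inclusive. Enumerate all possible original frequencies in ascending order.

Frequencies that alias to 19.96 kHz are k·fs ± 19.96 kHz for integer k ≥ 0.
k=0: 19.96 kHz.
k=1: 25.14 kHz, 65.06 kHz.
k=2: 70.24 kHz, 110.16 kHz.
k=3: 115.34 kHz, 155.26 kHz.
Within [34.92 kHz, 91.6 kHz]: 65.06 kHz, 70.24 kHz.

65.06 kHz, 70.24 kHz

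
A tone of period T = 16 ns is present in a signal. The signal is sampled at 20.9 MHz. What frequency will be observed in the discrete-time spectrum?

T = 16 ns → f = 1/T = 62.5 MHz.
62.5 MHz mod fs = 20.7 MHz.
20.7 MHz > fs/2 = 10.45 MHz, folds to fs − 20.7 MHz = 0.2 MHz.

0.2 MHz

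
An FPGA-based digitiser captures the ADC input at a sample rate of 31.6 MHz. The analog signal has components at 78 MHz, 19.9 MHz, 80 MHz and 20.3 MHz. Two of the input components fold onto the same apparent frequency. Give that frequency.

fs/2 = 15.8 MHz.
78 MHz mod fs = 14.8 MHz.
14.8 MHz ≤ fs/2 = 15.8 MHz, appears at 14.8 MHz.
19.9 MHz > fs/2 = 15.8 MHz, folds to fs − 19.9 MHz = 11.7 MHz.
80 MHz mod fs = 16.8 MHz.
16.8 MHz > fs/2 = 15.8 MHz, folds to fs − 16.8 MHz = 14.8 MHz.
20.3 MHz > fs/2 = 15.8 MHz, folds to fs − 20.3 MHz = 11.3 MHz.
78 MHz and 80 MHz both map to 14.8 MHz.

14.8 MHz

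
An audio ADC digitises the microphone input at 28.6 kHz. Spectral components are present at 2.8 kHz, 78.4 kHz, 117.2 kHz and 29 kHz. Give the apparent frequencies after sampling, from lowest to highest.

0.4 kHz, 2.8 kHz, 7.4 kHz

fs/2 = 14.3 kHz.
2.8 kHz ≤ fs/2 = 14.3 kHz, passes unchanged.
78.4 kHz mod fs = 21.2 kHz.
21.2 kHz > fs/2 = 14.3 kHz, folds to fs − 21.2 kHz = 7.4 kHz.
117.2 kHz mod fs = 2.8 kHz.
2.8 kHz ≤ fs/2 = 14.3 kHz, appears at 2.8 kHz.
29 kHz mod fs = 0.4 kHz.
0.4 kHz ≤ fs/2 = 14.3 kHz, appears at 0.4 kHz.
Distinct values: {0.4 kHz, 2.8 kHz, 7.4 kHz}.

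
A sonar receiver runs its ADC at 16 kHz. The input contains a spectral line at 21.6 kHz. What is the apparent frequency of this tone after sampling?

21.6 kHz mod fs = 5.6 kHz.
5.6 kHz ≤ fs/2 = 8 kHz, appears at 5.6 kHz.

5.6 kHz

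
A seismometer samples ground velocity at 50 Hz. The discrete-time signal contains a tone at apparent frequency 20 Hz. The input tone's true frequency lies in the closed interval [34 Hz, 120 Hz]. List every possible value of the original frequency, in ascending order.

Frequencies that alias to 20 Hz are k·fs ± 20 Hz for integer k ≥ 0.
k=0: 20 Hz.
k=1: 30 Hz, 70 Hz.
k=2: 80 Hz, 120 Hz.
k=3: 130 Hz, 170 Hz.
Within [34 Hz, 120 Hz]: 70 Hz, 80 Hz, 120 Hz.

70 Hz, 80 Hz, 120 Hz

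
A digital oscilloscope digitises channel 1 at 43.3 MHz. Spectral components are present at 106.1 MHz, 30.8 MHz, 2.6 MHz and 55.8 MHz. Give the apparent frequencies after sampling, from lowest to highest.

fs/2 = 21.65 MHz.
106.1 MHz mod fs = 19.5 MHz.
19.5 MHz ≤ fs/2 = 21.65 MHz, appears at 19.5 MHz.
30.8 MHz > fs/2 = 21.65 MHz, folds to fs − 30.8 MHz = 12.5 MHz.
2.6 MHz ≤ fs/2 = 21.65 MHz, passes unchanged.
55.8 MHz mod fs = 12.5 MHz.
12.5 MHz ≤ fs/2 = 21.65 MHz, appears at 12.5 MHz.
Distinct values: {2.6 MHz, 12.5 MHz, 19.5 MHz}.

2.6 MHz, 12.5 MHz, 19.5 MHz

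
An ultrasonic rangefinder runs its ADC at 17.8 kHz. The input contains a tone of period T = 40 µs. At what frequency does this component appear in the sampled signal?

T = 40 µs → f = 1/T = 25 kHz.
25 kHz mod fs = 7.2 kHz.
7.2 kHz ≤ fs/2 = 8.9 kHz, appears at 7.2 kHz.

7.2 kHz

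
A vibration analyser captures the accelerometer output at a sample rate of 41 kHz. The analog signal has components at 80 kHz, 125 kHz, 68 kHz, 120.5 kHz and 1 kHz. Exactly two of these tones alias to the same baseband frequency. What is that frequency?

fs/2 = 20.5 kHz.
80 kHz mod fs = 39 kHz.
39 kHz > fs/2 = 20.5 kHz, folds to fs − 39 kHz = 2 kHz.
125 kHz mod fs = 2 kHz.
2 kHz ≤ fs/2 = 20.5 kHz, appears at 2 kHz.
68 kHz mod fs = 27 kHz.
27 kHz > fs/2 = 20.5 kHz, folds to fs − 27 kHz = 14 kHz.
120.5 kHz mod fs = 38.5 kHz.
38.5 kHz > fs/2 = 20.5 kHz, folds to fs − 38.5 kHz = 2.5 kHz.
1 kHz ≤ fs/2 = 20.5 kHz, passes unchanged.
80 kHz and 125 kHz both map to 2 kHz.

2 kHz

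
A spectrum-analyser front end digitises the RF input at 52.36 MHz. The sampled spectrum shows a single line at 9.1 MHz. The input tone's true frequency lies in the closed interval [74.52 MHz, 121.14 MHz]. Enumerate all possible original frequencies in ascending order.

95.62 MHz, 113.82 MHz

Frequencies that alias to 9.1 MHz are k·fs ± 9.1 MHz for integer k ≥ 0.
k=0: 9.1 MHz.
k=1: 43.26 MHz, 61.46 MHz.
k=2: 95.62 MHz, 113.82 MHz.
k=3: 147.98 MHz, 166.18 MHz.
Within [74.52 MHz, 121.14 MHz]: 95.62 MHz, 113.82 MHz.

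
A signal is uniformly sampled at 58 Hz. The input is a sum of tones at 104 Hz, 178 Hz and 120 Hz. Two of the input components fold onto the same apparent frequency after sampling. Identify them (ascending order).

120 Hz, 178 Hz

fs/2 = 29 Hz.
104 Hz mod fs = 46 Hz.
46 Hz > fs/2 = 29 Hz, folds to fs − 46 Hz = 12 Hz.
178 Hz mod fs = 4 Hz.
4 Hz ≤ fs/2 = 29 Hz, appears at 4 Hz.
120 Hz mod fs = 4 Hz.
4 Hz ≤ fs/2 = 29 Hz, appears at 4 Hz.
120 Hz and 178 Hz both map to 4 Hz.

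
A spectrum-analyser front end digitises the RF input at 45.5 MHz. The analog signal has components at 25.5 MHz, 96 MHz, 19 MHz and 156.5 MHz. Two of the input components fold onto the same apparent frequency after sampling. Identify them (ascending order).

25.5 MHz, 156.5 MHz

fs/2 = 22.75 MHz.
25.5 MHz > fs/2 = 22.75 MHz, folds to fs − 25.5 MHz = 20 MHz.
96 MHz mod fs = 5 MHz.
5 MHz ≤ fs/2 = 22.75 MHz, appears at 5 MHz.
19 MHz ≤ fs/2 = 22.75 MHz, passes unchanged.
156.5 MHz mod fs = 20 MHz.
20 MHz ≤ fs/2 = 22.75 MHz, appears at 20 MHz.
25.5 MHz and 156.5 MHz both map to 20 MHz.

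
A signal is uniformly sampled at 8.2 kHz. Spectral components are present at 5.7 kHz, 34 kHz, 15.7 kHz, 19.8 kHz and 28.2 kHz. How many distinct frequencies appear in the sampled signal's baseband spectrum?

fs/2 = 4.1 kHz.
5.7 kHz > fs/2 = 4.1 kHz, folds to fs − 5.7 kHz = 2.5 kHz.
34 kHz mod fs = 1.2 kHz.
1.2 kHz ≤ fs/2 = 4.1 kHz, appears at 1.2 kHz.
15.7 kHz mod fs = 7.5 kHz.
7.5 kHz > fs/2 = 4.1 kHz, folds to fs − 7.5 kHz = 0.7 kHz.
19.8 kHz mod fs = 3.4 kHz.
3.4 kHz ≤ fs/2 = 4.1 kHz, appears at 3.4 kHz.
28.2 kHz mod fs = 3.6 kHz.
3.6 kHz ≤ fs/2 = 4.1 kHz, appears at 3.6 kHz.
Distinct values: {0.7 kHz, 1.2 kHz, 2.5 kHz, 3.4 kHz, 3.6 kHz} → 5.

5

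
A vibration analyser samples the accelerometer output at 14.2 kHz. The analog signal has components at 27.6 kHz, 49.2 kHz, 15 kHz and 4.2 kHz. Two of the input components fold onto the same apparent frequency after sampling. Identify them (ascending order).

15 kHz, 27.6 kHz

fs/2 = 7.1 kHz.
27.6 kHz mod fs = 13.4 kHz.
13.4 kHz > fs/2 = 7.1 kHz, folds to fs − 13.4 kHz = 0.8 kHz.
49.2 kHz mod fs = 6.6 kHz.
6.6 kHz ≤ fs/2 = 7.1 kHz, appears at 6.6 kHz.
15 kHz mod fs = 0.8 kHz.
0.8 kHz ≤ fs/2 = 7.1 kHz, appears at 0.8 kHz.
4.2 kHz ≤ fs/2 = 7.1 kHz, passes unchanged.
15 kHz and 27.6 kHz both map to 0.8 kHz.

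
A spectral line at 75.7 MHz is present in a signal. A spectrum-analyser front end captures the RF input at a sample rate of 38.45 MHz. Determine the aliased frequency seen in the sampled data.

1.2 MHz

75.7 MHz mod fs = 37.25 MHz.
37.25 MHz > fs/2 = 19.225 MHz, folds to fs − 37.25 MHz = 1.2 MHz.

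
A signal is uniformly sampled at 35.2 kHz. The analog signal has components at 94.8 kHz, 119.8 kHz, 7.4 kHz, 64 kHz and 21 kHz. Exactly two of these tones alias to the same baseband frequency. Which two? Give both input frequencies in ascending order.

fs/2 = 17.6 kHz.
94.8 kHz mod fs = 24.4 kHz.
24.4 kHz > fs/2 = 17.6 kHz, folds to fs − 24.4 kHz = 10.8 kHz.
119.8 kHz mod fs = 14.2 kHz.
14.2 kHz ≤ fs/2 = 17.6 kHz, appears at 14.2 kHz.
7.4 kHz ≤ fs/2 = 17.6 kHz, passes unchanged.
64 kHz mod fs = 28.8 kHz.
28.8 kHz > fs/2 = 17.6 kHz, folds to fs − 28.8 kHz = 6.4 kHz.
21 kHz > fs/2 = 17.6 kHz, folds to fs − 21 kHz = 14.2 kHz.
21 kHz and 119.8 kHz both map to 14.2 kHz.

21 kHz, 119.8 kHz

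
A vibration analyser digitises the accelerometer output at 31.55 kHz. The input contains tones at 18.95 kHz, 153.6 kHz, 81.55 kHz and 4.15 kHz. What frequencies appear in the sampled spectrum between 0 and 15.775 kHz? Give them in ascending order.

4.15 kHz, 12.6 kHz, 13.1 kHz

fs/2 = 15.775 kHz.
18.95 kHz > fs/2 = 15.775 kHz, folds to fs − 18.95 kHz = 12.6 kHz.
153.6 kHz mod fs = 27.4 kHz.
27.4 kHz > fs/2 = 15.775 kHz, folds to fs − 27.4 kHz = 4.15 kHz.
81.55 kHz mod fs = 18.45 kHz.
18.45 kHz > fs/2 = 15.775 kHz, folds to fs − 18.45 kHz = 13.1 kHz.
4.15 kHz ≤ fs/2 = 15.775 kHz, passes unchanged.
Distinct values: {4.15 kHz, 12.6 kHz, 13.1 kHz}.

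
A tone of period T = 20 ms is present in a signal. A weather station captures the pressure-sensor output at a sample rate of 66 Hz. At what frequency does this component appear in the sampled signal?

T = 20 ms → f = 1/T = 50 Hz.
50 Hz > fs/2 = 33 Hz, folds to fs − 50 Hz = 16 Hz.

16 Hz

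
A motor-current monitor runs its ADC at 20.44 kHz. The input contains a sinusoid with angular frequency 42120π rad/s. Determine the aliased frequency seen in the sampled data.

ω = 42120π rad/s → f = ω/(2π) = 21060 Hz = 21.06 kHz.
21.06 kHz mod fs = 0.62 kHz.
0.62 kHz ≤ fs/2 = 10.22 kHz, appears at 0.62 kHz.

0.62 kHz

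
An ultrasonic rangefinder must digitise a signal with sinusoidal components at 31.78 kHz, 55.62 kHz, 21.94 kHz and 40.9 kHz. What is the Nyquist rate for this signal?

Highest-frequency component: 55.62 kHz.
Nyquist rate = 2 × 55.62 kHz = 111.24 kHz.

111.24 kHz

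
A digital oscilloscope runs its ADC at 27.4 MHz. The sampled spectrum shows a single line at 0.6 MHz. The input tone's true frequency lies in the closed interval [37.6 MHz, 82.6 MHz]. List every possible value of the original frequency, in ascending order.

Frequencies that alias to 0.6 MHz are k·fs ± 0.6 MHz for integer k ≥ 0.
k=0: 0.6 MHz.
k=1: 26.8 MHz, 28 MHz.
k=2: 54.2 MHz, 55.4 MHz.
k=3: 81.6 MHz, 82.8 MHz.
k=4: 109 MHz, 110.2 MHz.
Within [37.6 MHz, 82.6 MHz]: 54.2 MHz, 55.4 MHz, 81.6 MHz.

54.2 MHz, 55.4 MHz, 81.6 MHz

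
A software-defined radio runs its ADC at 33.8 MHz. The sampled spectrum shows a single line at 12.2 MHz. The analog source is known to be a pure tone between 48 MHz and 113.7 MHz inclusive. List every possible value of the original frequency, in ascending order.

55.4 MHz, 79.8 MHz, 89.2 MHz, 113.6 MHz

Frequencies that alias to 12.2 MHz are k·fs ± 12.2 MHz for integer k ≥ 0.
k=0: 12.2 MHz.
k=1: 21.6 MHz, 46 MHz.
k=2: 55.4 MHz, 79.8 MHz.
k=3: 89.2 MHz, 113.6 MHz.
k=4: 123 MHz, 147.4 MHz.
Within [48 MHz, 113.7 MHz]: 55.4 MHz, 79.8 MHz, 89.2 MHz, 113.6 MHz.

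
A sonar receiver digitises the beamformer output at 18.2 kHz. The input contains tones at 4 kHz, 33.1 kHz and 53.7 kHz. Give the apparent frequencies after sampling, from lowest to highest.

fs/2 = 9.1 kHz.
4 kHz ≤ fs/2 = 9.1 kHz, passes unchanged.
33.1 kHz mod fs = 14.9 kHz.
14.9 kHz > fs/2 = 9.1 kHz, folds to fs − 14.9 kHz = 3.3 kHz.
53.7 kHz mod fs = 17.3 kHz.
17.3 kHz > fs/2 = 9.1 kHz, folds to fs − 17.3 kHz = 0.9 kHz.
Distinct values: {0.9 kHz, 3.3 kHz, 4 kHz}.

0.9 kHz, 3.3 kHz, 4 kHz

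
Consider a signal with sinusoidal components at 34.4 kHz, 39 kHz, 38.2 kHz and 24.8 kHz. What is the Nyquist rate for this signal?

Highest-frequency component: 39 kHz.
Nyquist rate = 2 × 39 kHz = 78 kHz.

78 kHz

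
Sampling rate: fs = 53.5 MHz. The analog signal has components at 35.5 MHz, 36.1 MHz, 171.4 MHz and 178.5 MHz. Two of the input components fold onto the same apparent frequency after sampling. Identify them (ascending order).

35.5 MHz, 178.5 MHz

fs/2 = 26.75 MHz.
35.5 MHz > fs/2 = 26.75 MHz, folds to fs − 35.5 MHz = 18 MHz.
36.1 MHz > fs/2 = 26.75 MHz, folds to fs − 36.1 MHz = 17.4 MHz.
171.4 MHz mod fs = 10.9 MHz.
10.9 MHz ≤ fs/2 = 26.75 MHz, appears at 10.9 MHz.
178.5 MHz mod fs = 18 MHz.
18 MHz ≤ fs/2 = 26.75 MHz, appears at 18 MHz.
35.5 MHz and 178.5 MHz both map to 18 MHz.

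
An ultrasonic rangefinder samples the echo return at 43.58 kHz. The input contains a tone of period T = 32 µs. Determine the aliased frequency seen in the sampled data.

T = 32 µs → f = 1/T = 31.25 kHz.
31.25 kHz > fs/2 = 21.79 kHz, folds to fs − 31.25 kHz = 12.33 kHz.

12.33 kHz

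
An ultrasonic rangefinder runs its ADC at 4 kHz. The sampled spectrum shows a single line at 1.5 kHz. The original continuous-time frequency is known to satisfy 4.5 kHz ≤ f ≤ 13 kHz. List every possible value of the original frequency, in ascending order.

Frequencies that alias to 1.5 kHz are k·fs ± 1.5 kHz for integer k ≥ 0.
k=0: 1.5 kHz.
k=1: 2.5 kHz, 5.5 kHz.
k=2: 6.5 kHz, 9.5 kHz.
k=3: 10.5 kHz, 13.5 kHz.
k=4: 14.5 kHz, 17.5 kHz.
Within [4.5 kHz, 13 kHz]: 5.5 kHz, 6.5 kHz, 9.5 kHz, 10.5 kHz.

5.5 kHz, 6.5 kHz, 9.5 kHz, 10.5 kHz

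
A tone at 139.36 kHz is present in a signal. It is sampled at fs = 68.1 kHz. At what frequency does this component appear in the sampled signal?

3.16 kHz

139.36 kHz mod fs = 3.16 kHz.
3.16 kHz ≤ fs/2 = 34.05 kHz, appears at 3.16 kHz.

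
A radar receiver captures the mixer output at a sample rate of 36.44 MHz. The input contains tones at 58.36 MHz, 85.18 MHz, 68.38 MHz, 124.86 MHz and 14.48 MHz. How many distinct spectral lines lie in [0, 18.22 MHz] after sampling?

fs/2 = 18.22 MHz.
58.36 MHz mod fs = 21.92 MHz.
21.92 MHz > fs/2 = 18.22 MHz, folds to fs − 21.92 MHz = 14.52 MHz.
85.18 MHz mod fs = 12.3 MHz.
12.3 MHz ≤ fs/2 = 18.22 MHz, appears at 12.3 MHz.
68.38 MHz mod fs = 31.94 MHz.
31.94 MHz > fs/2 = 18.22 MHz, folds to fs − 31.94 MHz = 4.5 MHz.
124.86 MHz mod fs = 15.54 MHz.
15.54 MHz ≤ fs/2 = 18.22 MHz, appears at 15.54 MHz.
14.48 MHz ≤ fs/2 = 18.22 MHz, passes unchanged.
Distinct values: {4.5 MHz, 12.3 MHz, 14.48 MHz, 14.52 MHz, 15.54 MHz} → 5.

5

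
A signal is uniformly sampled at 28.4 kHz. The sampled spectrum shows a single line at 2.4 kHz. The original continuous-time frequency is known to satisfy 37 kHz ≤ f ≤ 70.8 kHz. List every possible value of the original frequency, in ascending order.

54.4 kHz, 59.2 kHz

Frequencies that alias to 2.4 kHz are k·fs ± 2.4 kHz for integer k ≥ 0.
k=0: 2.4 kHz.
k=1: 26 kHz, 30.8 kHz.
k=2: 54.4 kHz, 59.2 kHz.
k=3: 82.8 kHz, 87.6 kHz.
Within [37 kHz, 70.8 kHz]: 54.4 kHz, 59.2 kHz.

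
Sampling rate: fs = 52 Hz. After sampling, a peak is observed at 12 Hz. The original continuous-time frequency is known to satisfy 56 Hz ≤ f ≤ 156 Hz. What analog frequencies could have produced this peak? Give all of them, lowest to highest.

64 Hz, 92 Hz, 116 Hz, 144 Hz

Frequencies that alias to 12 Hz are k·fs ± 12 Hz for integer k ≥ 0.
k=0: 12 Hz.
k=1: 40 Hz, 64 Hz.
k=2: 92 Hz, 116 Hz.
k=3: 144 Hz, 168 Hz.
k=4: 196 Hz, 220 Hz.
Within [56 Hz, 156 Hz]: 64 Hz, 92 Hz, 116 Hz, 144 Hz.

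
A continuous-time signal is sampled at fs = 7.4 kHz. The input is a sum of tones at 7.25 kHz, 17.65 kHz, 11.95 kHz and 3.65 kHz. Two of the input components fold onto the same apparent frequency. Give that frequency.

2.85 kHz

fs/2 = 3.7 kHz.
7.25 kHz > fs/2 = 3.7 kHz, folds to fs − 7.25 kHz = 0.15 kHz.
17.65 kHz mod fs = 2.85 kHz.
2.85 kHz ≤ fs/2 = 3.7 kHz, appears at 2.85 kHz.
11.95 kHz mod fs = 4.55 kHz.
4.55 kHz > fs/2 = 3.7 kHz, folds to fs − 4.55 kHz = 2.85 kHz.
3.65 kHz ≤ fs/2 = 3.7 kHz, passes unchanged.
11.95 kHz and 17.65 kHz both map to 2.85 kHz.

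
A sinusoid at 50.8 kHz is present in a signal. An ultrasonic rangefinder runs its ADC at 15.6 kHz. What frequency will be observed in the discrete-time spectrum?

4 kHz

50.8 kHz mod fs = 4 kHz.
4 kHz ≤ fs/2 = 7.8 kHz, appears at 4 kHz.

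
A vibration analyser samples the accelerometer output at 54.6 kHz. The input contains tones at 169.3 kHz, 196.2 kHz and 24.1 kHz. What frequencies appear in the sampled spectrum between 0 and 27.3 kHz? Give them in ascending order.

5.5 kHz, 22.2 kHz, 24.1 kHz

fs/2 = 27.3 kHz.
169.3 kHz mod fs = 5.5 kHz.
5.5 kHz ≤ fs/2 = 27.3 kHz, appears at 5.5 kHz.
196.2 kHz mod fs = 32.4 kHz.
32.4 kHz > fs/2 = 27.3 kHz, folds to fs − 32.4 kHz = 22.2 kHz.
24.1 kHz ≤ fs/2 = 27.3 kHz, passes unchanged.
Distinct values: {5.5 kHz, 22.2 kHz, 24.1 kHz}.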